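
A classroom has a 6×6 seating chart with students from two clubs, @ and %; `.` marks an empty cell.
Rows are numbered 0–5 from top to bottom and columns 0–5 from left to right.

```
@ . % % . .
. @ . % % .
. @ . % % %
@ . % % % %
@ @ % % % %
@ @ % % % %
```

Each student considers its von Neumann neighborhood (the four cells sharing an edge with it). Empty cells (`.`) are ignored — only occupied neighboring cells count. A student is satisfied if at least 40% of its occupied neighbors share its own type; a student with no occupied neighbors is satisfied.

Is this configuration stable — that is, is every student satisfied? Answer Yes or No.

Yes

(0,0)@ 0/0 ok
(0,2)% 1/1 ok
(0,3)% 2/2 ok
(1,1)@ 1/1 ok
(1,3)% 3/3 ok
(1,4)% 2/2 ok
(2,1)@ 1/1 ok
(2,3)% 3/3 ok
(2,4)% 4/4 ok
(2,5)% 2/2 ok
(3,0)@ 1/1 ok
(3,2)% 2/2 ok
(3,3)% 4/4 ok
(3,4)% 4/4 ok
(3,5)% 3/3 ok
(4,0)@ 3/3 ok
(4,1)@ 2/3 ok
(4,2)% 3/4 ok
(4,3)% 4/4 ok
(4,4)% 4/4 ok
(4,5)% 3/3 ok
(5,0)@ 2/2 ok
(5,1)@ 2/3 ok
(5,2)% 2/3 ok
(5,3)% 3/3 ok
(5,4)% 3/3 ok
(5,5)% 2/2 ok
All meet the threshold, so the configuration is stable.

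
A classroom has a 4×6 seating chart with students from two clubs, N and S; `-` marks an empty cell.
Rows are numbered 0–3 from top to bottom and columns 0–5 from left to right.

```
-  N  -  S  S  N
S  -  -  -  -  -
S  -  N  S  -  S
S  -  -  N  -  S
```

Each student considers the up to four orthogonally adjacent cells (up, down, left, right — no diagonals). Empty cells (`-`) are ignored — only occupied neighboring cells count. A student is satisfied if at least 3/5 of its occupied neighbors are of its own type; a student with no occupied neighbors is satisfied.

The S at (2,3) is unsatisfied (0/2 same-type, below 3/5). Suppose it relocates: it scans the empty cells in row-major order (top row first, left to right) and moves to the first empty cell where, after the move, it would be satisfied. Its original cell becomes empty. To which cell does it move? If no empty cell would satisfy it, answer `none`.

(1,3)

Vacating (2,3). Empty cells in order:
  (0,0): 1/2 same-type → still unsatisfied.
  (0,2): 1/2 same-type → still unsatisfied.
  (1,1): 1/2 same-type → still unsatisfied.
  (1,2): 0/1 same-type → still unsatisfied.
  (1,3): 1/1 same-type → satisfied — stop here.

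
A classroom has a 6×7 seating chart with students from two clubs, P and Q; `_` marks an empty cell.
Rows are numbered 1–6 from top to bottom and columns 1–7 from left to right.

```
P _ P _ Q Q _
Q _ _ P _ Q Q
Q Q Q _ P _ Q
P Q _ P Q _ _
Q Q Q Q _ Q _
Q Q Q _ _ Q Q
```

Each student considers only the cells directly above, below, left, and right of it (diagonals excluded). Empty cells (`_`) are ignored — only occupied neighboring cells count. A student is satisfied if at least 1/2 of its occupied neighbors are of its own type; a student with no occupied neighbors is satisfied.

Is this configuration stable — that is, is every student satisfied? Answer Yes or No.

(1,1)P 0/1 not
(1,3)P 0/0 satisfied
(1,5)Q 1/1 satisfied
(1,6)Q 2/2 satisfied
(2,1)Q 1/2 satisfied
(2,4)P 0/0 satisfied
(2,6)Q 2/2 satisfied
(2,7)Q 2/2 satisfied
(3,1)Q 2/3 satisfied
(3,2)Q 3/3 satisfied
(3,3)Q 1/1 satisfied
(3,5)P 0/1 not
(3,7)Q 1/1 satisfied
(4,1)P 0/3 not
(4,2)Q 2/3 satisfied
(4,4)P 0/2 not
(4,5)Q 0/2 not
(5,1)Q 2/3 satisfied
(5,2)Q 4/4 satisfied
(5,3)Q 3/3 satisfied
(5,4)Q 1/2 satisfied
(5,6)Q 1/1 satisfied
(6,1)Q 2/2 satisfied
(6,2)Q 3/3 satisfied
(6,3)Q 2/2 satisfied
(6,6)Q 2/2 satisfied
(6,7)Q 1/1 satisfied
For instance (1,1) has only 0/1 same-type neighbors, below 1/2.

No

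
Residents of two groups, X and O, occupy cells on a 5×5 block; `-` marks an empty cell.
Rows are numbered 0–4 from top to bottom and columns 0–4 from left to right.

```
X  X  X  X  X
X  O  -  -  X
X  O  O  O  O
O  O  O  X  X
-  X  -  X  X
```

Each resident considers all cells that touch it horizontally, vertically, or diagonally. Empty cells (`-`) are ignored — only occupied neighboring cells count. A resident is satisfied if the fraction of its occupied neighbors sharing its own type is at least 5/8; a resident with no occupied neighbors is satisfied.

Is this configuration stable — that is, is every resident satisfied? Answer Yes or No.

No

Row 0: (0,0)X 2/3 satisfied · (0,1)X 3/4 satisfied · (0,2)X 2/3 satisfied · (0,3)X 3/3 satisfied · (0,4)X 2/2 satisfied
Row 1: (1,0)X 3/5 not · (1,1)O 2/7 not · (1,4)X 2/4 not
Row 2: (2,0)X 1/5 not · (2,1)O 5/7 satisfied · (2,2)O 5/6 satisfied · (2,3)O 3/6 not · (2,4)O 1/4 not
Row 3: (3,0)O 2/4 not · (3,1)O 4/6 satisfied · (3,2)O 4/7 not · (3,3)X 3/7 not · (3,4)X 3/5 not
Row 4: (4,1)X 0/3 not · (4,3)X 3/4 satisfied · (4,4)X 3/3 satisfied
For instance (1,0) has only 3/5 same-type neighbors, below 5/8.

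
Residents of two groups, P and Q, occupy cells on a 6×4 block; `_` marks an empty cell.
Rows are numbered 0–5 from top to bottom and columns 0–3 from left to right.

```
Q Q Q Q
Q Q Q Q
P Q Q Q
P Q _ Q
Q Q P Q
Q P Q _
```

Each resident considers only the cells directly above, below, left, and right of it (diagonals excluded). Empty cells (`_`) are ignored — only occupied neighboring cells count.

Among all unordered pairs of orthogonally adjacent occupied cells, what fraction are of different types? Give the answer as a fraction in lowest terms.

Scan each occupied cell's neighbors to the right and below so each pair is counted once.
Row 0: Q(0,0)–Q(0,1)= Q(0,0)–Q(1,0)= Q(0,1)–Q(0,2)= Q(0,1)–Q(1,1)= Q(0,2)–Q(0,3)= Q(0,2)–Q(1,2)= Q(0,3)–Q(1,3)=  → 0/7 unlike.
Row 1: Q(1,0)–Q(1,1)= Q(1,0)–P(2,0)≠ Q(1,1)–Q(1,2)= Q(1,1)–Q(2,1)= Q(1,2)–Q(1,3)= Q(1,2)–Q(2,2)= Q(1,3)–Q(2,3)=  → 1/7 unlike.
Row 2: P(2,0)–Q(2,1)≠ P(2,0)–P(3,0)= Q(2,1)–Q(2,2)= Q(2,1)–Q(3,1)= Q(2,2)–Q(2,3)= Q(2,3)–Q(3,3)=  → 1/6 unlike.
Row 3: P(3,0)–Q(3,1)≠ P(3,0)–Q(4,0)≠ Q(3,1)–Q(4,1)= Q(3,3)–Q(4,3)=  → 2/4 unlike.
Row 4: Q(4,0)–Q(4,1)= Q(4,0)–Q(5,0)= Q(4,1)–P(4,2)≠ Q(4,1)–P(5,1)≠ P(4,2)–Q(4,3)≠ P(4,2)–Q(5,2)≠  → 4/6 unlike.
Row 5: Q(5,0)–P(5,1)≠ P(5,1)–Q(5,2)≠  → 2/2 unlike.
Total adjacent occupied pairs: 32; unlike-type pairs: 10.
10/32 reduces to 5/16.

5/16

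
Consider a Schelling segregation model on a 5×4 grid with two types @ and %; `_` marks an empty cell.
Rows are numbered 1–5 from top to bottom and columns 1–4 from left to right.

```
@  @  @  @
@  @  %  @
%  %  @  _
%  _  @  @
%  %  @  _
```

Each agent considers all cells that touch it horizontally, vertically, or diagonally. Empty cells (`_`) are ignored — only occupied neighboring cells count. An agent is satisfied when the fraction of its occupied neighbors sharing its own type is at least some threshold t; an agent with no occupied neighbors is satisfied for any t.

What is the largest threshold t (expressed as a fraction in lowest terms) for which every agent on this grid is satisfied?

Row 1: (1,1)@ 3/3 · (1,2)@ 4/5 · (1,3)@ 4/5 · (1,4)@ 2/3
Row 2: (2,1)@ 3/5 · (2,2)@ 5/8 · (2,3)% 1/7 · (2,4)@ 3/4
Row 3: (3,1)% 2/4 · (3,2)% 3/7 · (3,3)@ 4/6
Row 4: (4,1)% 4/4 · (4,3)@ 3/5 · (4,4)@ 3/3
Row 5: (5,1)% 2/2 · (5,2)% 2/4 · (5,3)@ 2/3
The smallest same-type fraction is 1/7 at (2,3), which reduces to 1/7. Any threshold above that leaves this agent unsatisfied.

1/7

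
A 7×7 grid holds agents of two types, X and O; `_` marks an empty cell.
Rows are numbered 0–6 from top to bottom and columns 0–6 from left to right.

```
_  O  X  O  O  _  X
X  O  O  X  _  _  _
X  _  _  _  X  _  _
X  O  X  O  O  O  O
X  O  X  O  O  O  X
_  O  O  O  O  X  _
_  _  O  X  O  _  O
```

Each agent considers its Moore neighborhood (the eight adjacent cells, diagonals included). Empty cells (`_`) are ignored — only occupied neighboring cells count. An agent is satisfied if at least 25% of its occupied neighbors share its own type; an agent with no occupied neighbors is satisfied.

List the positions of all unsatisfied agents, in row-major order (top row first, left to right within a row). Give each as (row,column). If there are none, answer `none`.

(0,2), (3,1), (3,2), (4,2), (5,5), (6,3), (6,6)

Row 0: (0,1)O 2/4 ✓ · (0,2)X 1/5 ✗ · (0,3)O 2/4 ✓ · (0,4)O 1/2 ✓ · (0,6)X 0/0 ✓
Row 1: (1,0)X 1/3 ✓ · (1,1)O 2/5 ✓ · (1,2)O 3/5 ✓ · (1,3)X 2/5 ✓
Row 2: (2,0)X 2/4 ✓ · (2,4)X 1/4 ✓
Row 3: (3,0)X 2/4 ✓ · (3,1)O 1/6 ✗ · (3,2)X 1/5 ✗ · (3,3)O 3/6 ✓ · (3,4)O 5/6 ✓ · (3,5)O 4/6 ✓ · (3,6)O 2/3 ✓
Row 4: (4,0)X 1/4 ✓ · (4,1)O 3/7 ✓ · (4,2)X 1/8 ✗ · (4,3)O 6/8 ✓ · (4,4)O 7/8 ✓ · (4,5)O 5/7 ✓ · (4,6)X 1/4 ✓
Row 5: (5,1)O 3/5 ✓ · (5,2)O 5/7 ✓ · (5,3)O 6/8 ✓ · (5,4)O 5/7 ✓ · (5,5)X 1/6 ✗
Row 6: (6,2)O 3/4 ✓ · (6,3)X 0/5 ✗ · (6,4)O 2/4 ✓ · (6,6)O 0/1 ✗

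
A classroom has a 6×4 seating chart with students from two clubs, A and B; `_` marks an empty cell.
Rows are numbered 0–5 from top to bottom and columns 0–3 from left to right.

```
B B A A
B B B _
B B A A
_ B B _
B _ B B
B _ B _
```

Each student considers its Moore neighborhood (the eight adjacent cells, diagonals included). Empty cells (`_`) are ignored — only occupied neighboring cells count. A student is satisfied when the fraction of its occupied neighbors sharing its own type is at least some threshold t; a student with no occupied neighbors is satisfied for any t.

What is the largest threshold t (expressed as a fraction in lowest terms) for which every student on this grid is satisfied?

1/6

(0,0)B 3/3
(0,1)B 4/5
(0,2)A 1/4
(0,3)A 1/2
(1,0)B 5/5
(1,1)B 6/8
(1,2)B 3/7
(2,0)B 4/4
(2,1)B 6/7
(2,2)A 1/6
(2,3)A 1/3
(3,1)B 5/6
(3,2)B 4/6
(4,0)B 2/2
(4,2)B 4/4
(4,3)B 3/3
(5,0)B 1/1
(5,2)B 2/2
The smallest same-type fraction is 1/6 at (2,2), which reduces to 1/6. Any threshold above that leaves this student unsatisfied.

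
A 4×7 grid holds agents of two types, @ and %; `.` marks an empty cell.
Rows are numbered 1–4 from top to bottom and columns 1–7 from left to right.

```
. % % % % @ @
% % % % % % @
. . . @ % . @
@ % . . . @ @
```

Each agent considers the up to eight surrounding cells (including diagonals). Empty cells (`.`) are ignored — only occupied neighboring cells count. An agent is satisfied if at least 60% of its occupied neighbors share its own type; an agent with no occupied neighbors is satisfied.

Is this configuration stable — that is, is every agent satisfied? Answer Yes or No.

No

(1,2)% 4/4 ✓
(1,3)% 5/5 ✓
(1,4)% 5/5 ✓
(1,5)% 4/5 ✓
(1,6)@ 2/5 ✗
(1,7)@ 2/3 ✓
(2,1)% 2/2 ✓
(2,2)% 4/4 ✓
(2,3)% 5/6 ✓
(2,4)% 6/7 ✓
(2,5)% 5/7 ✓
(2,6)% 3/7 ✗
(2,7)@ 3/4 ✓
(3,4)@ 0/4 ✗
(3,5)% 3/5 ✓
(3,7)@ 3/4 ✓
(4,1)@ 0/1 ✗
(4,2)% 0/1 ✗
(4,6)@ 2/3 ✓
(4,7)@ 2/2 ✓
For instance (1,6) has only 2/5 same-type neighbors, below 3/5.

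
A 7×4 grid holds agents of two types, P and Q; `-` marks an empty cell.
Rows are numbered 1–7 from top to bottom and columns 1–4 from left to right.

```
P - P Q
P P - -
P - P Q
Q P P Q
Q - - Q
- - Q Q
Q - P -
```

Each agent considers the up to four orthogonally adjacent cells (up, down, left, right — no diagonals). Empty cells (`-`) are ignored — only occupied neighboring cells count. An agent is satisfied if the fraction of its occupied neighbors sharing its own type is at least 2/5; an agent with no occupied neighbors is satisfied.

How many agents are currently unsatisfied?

4

Row 1: (1,1)P 1/1 satisfied · (1,3)P 0/1 not · (1,4)Q 0/1 not
Row 2: (2,1)P 3/3 satisfied · (2,2)P 1/1 satisfied
Row 3: (3,1)P 1/2 satisfied · (3,3)P 1/2 satisfied · (3,4)Q 1/2 satisfied
Row 4: (4,1)Q 1/3 not · (4,2)P 1/2 satisfied · (4,3)P 2/3 satisfied · (4,4)Q 2/3 satisfied
Row 5: (5,1)Q 1/1 satisfied · (5,4)Q 2/2 satisfied
Row 6: (6,3)Q 1/2 satisfied · (6,4)Q 2/2 satisfied
Row 7: (7,1)Q 0/0 satisfied · (7,3)P 0/1 not
Unsatisfied: (1,3), (1,4), (4,1), (7,3) — 4 in total.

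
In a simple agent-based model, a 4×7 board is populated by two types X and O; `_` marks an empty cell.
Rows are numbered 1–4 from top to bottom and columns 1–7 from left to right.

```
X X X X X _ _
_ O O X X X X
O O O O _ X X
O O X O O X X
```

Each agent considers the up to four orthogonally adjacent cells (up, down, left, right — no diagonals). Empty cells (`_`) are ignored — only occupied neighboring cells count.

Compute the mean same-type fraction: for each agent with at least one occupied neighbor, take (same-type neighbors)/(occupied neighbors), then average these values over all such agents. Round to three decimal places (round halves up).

Row 1: (1,1)X 1/1 · (1,2)X 2/3 · (1,3)X 2/3 · (1,4)X 3/3 · (1,5)X 2/2
Row 2: (2,2)O 2/3 · (2,3)O 2/4 · (2,4)X 2/4 · (2,5)X 3/3 · (2,6)X 3/3 · (2,7)X 2/2
Row 3: (3,1)O 2/2 · (3,2)O 4/4 · (3,3)O 3/4 · (3,4)O 2/3 · (3,6)X 3/3 · (3,7)X 3/3
Row 4: (4,1)O 2/2 · (4,2)O 2/3 · (4,3)X 0/3 · (4,4)O 2/3 · (4,5)O 1/2 · (4,6)X 2/3 · (4,7)X 2/2
Sum over 24 agents: 1/1 + 2/3 + 2/3 + 3/3 + 2/2 + 2/3 + 2/4 + 2/4 + 3/3 + 3/3 + 2/2 + 2/2 + 4/4 + 3/4 + 2/3 + 3/3 + 3/3 + 2/2 + 2/3 + 0/3 + 2/3 + 1/2 + 2/3 + 2/2 = 227/12; mean = 227/12 ÷ 24 = 227/288 = 0.788194… → 0.788.

0.788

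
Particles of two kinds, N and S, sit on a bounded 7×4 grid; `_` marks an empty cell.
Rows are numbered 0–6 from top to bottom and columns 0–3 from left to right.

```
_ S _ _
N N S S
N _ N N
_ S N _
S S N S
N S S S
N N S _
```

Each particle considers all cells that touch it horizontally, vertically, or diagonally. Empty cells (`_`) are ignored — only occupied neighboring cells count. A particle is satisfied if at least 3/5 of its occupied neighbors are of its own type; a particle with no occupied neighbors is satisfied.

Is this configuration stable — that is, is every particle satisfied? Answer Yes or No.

No

(0,1)S 1/3 unhappy
(1,0)N 2/3 ok
(1,1)N 3/5 ok
(1,2)S 2/5 unhappy
(1,3)S 1/3 unhappy
(2,0)N 2/3 ok
(2,2)N 3/6 unhappy
(2,3)N 2/4 unhappy
(3,1)S 2/6 unhappy
(3,2)N 3/6 unhappy
(4,0)S 3/4 ok
(4,1)S 4/7 unhappy
(4,2)N 1/7 unhappy
(4,3)S 2/4 unhappy
(5,0)N 2/5 unhappy
(5,1)S 4/8 unhappy
(5,2)S 5/7 ok
(5,3)S 3/4 ok
(6,0)N 2/3 ok
(6,1)N 2/5 unhappy
(6,2)S 3/4 ok
For instance (0,1) has only 1/3 same-type neighbors, below 3/5.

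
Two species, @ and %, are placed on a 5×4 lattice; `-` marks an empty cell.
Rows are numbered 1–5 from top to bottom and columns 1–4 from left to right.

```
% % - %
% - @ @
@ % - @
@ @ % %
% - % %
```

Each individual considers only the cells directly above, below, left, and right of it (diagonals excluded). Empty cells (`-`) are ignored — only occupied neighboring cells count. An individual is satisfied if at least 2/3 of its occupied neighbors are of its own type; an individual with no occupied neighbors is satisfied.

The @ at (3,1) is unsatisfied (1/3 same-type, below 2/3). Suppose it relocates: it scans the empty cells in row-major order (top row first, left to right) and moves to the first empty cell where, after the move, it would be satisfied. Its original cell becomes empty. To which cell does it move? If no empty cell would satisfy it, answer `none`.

Vacating (3,1). Empty cells in order:
  (1,3): 1/3 same-type → still unsatisfied.
  (2,2): 1/4 same-type → still unsatisfied.
  (3,3): 2/4 same-type → still unsatisfied.
  (5,2): 1/3 same-type → still unsatisfied.

none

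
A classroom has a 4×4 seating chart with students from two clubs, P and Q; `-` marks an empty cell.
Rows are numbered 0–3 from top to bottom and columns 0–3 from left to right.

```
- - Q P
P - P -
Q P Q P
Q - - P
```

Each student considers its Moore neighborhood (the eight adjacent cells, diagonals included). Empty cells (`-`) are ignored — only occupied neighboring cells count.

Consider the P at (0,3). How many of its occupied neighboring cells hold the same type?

Occupied neighbors of (0,3): (0,2)=Q, (1,2)=P.
Same type (P): 1 of 2.

1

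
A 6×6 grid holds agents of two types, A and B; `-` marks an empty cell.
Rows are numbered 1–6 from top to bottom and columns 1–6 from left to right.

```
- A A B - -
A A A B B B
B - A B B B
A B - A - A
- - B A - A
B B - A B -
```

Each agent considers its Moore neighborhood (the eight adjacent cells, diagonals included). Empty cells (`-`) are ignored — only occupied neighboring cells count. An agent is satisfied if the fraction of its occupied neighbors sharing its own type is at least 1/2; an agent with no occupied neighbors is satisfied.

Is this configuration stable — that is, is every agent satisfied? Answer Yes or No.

Row 1: (1,2)A 4/4 ok · (1,3)A 3/5 ok · (1,4)B 2/4 ok
Row 2: (2,1)A 2/3 ok · (2,2)A 5/6 ok · (2,3)A 4/7 ok · (2,4)B 4/7 ok · (2,5)B 6/6 ok · (2,6)B 3/3 ok
Row 3: (3,1)B 1/4 unhappy · (3,3)A 3/6 ok · (3,4)B 3/6 ok · (3,5)B 5/7 ok · (3,6)B 3/4 ok
Row 4: (4,1)A 0/2 unhappy · (4,2)B 2/4 ok · (4,4)A 2/5 unhappy · (4,6)A 1/3 unhappy
Row 5: (5,3)B 2/5 unhappy · (5,4)A 2/4 ok · (5,6)A 1/2 ok
Row 6: (6,1)B 1/1 ok · (6,2)B 2/2 ok · (6,4)A 1/3 unhappy · (6,5)B 0/3 unhappy
For instance (3,1) has only 1/4 same-type neighbors, below 1/2.

No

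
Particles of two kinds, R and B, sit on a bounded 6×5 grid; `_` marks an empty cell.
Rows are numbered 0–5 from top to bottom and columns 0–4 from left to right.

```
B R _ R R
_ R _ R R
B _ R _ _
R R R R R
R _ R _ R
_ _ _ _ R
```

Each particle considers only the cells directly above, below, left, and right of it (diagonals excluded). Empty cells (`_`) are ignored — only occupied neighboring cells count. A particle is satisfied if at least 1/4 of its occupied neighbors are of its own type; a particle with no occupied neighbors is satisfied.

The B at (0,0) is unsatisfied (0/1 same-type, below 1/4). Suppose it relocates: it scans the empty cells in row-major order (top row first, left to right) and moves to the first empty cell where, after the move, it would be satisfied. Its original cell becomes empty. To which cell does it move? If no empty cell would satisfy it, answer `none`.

(1,0)

Vacating (0,0). Empty cells in order:
  (0,2): 0/2 same-type → still unsatisfied.
  (1,0): 1/2 same-type → satisfied — stop here.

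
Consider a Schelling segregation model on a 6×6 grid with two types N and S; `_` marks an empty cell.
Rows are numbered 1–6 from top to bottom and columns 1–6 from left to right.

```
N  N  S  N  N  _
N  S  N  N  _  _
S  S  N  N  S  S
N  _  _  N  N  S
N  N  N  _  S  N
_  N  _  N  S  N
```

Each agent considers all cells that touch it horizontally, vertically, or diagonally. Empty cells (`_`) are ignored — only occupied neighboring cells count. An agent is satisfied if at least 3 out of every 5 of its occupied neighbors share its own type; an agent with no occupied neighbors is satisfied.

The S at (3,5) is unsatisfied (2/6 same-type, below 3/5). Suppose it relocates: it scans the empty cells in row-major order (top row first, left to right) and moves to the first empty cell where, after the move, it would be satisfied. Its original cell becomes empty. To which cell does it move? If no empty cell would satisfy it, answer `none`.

Vacating (3,5). Empty cells in order:
  (1,6): 0/1 same-type → still unsatisfied.
  (2,5): 1/5 same-type → still unsatisfied.
  (2,6): 1/2 same-type → still unsatisfied.
  (4,2): 2/7 same-type → still unsatisfied.
  (4,3): 1/6 same-type → still unsatisfied.
  (5,4): 2/6 same-type → still unsatisfied.
  (6,1): 0/3 same-type → still unsatisfied.
  (6,3): 0/4 same-type → still unsatisfied.

none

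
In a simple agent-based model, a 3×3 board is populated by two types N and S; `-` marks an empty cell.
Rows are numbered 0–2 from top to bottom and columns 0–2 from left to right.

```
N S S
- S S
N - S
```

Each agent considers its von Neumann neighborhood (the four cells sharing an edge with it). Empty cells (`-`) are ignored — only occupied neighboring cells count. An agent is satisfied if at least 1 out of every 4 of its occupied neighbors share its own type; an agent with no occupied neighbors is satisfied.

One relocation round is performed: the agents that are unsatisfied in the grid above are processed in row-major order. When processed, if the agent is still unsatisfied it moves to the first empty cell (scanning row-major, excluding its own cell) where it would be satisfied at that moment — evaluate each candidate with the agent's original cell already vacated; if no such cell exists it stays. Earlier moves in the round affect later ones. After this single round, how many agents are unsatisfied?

0

Initially unsatisfied (in order): (0,0).
  (0,0) → (1,0).
Resulting grid:
- S S
N S S
N - S
All satisfied now.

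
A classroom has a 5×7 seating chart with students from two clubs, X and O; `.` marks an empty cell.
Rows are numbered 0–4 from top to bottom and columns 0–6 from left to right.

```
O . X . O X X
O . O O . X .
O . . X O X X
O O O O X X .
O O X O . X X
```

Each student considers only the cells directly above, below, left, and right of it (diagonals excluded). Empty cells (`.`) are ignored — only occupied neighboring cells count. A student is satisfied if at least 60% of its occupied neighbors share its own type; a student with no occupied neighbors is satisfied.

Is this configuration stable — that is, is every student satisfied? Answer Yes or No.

Row 0: (0,0)O 1/1 ✓ · (0,2)X 0/1 ✗ · (0,4)O 0/1 ✗ · (0,5)X 2/3 ✓ · (0,6)X 1/1 ✓
Row 1: (1,0)O 2/2 ✓ · (1,2)O 1/2 ✗ · (1,3)O 1/2 ✗ · (1,5)X 2/2 ✓
Row 2: (2,0)O 2/2 ✓ · (2,3)X 0/3 ✗ · (2,4)O 0/3 ✗ · (2,5)X 3/4 ✓ · (2,6)X 1/1 ✓
Row 3: (3,0)O 3/3 ✓ · (3,1)O 3/3 ✓ · (3,2)O 2/3 ✓ · (3,3)O 2/4 ✗ · (3,4)X 1/3 ✗ · (3,5)X 3/3 ✓
Row 4: (4,0)O 2/2 ✓ · (4,1)O 2/3 ✓ · (4,2)X 0/3 ✗ · (4,3)O 1/2 ✗ · (4,5)X 2/2 ✓ · (4,6)X 1/1 ✓
For instance (0,2) has only 0/1 same-type neighbors, below 3/5.

No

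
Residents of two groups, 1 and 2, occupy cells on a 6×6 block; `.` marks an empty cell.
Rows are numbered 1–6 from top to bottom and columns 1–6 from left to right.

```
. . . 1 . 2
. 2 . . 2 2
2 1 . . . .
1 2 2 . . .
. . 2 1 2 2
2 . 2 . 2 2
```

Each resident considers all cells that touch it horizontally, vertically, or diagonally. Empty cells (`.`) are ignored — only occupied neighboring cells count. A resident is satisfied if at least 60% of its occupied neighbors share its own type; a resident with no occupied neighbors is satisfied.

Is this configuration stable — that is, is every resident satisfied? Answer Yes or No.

(1,4)1 0/1 not
(1,6)2 2/2 satisfied
(2,2)2 1/2 not
(2,5)2 2/3 satisfied
(2,6)2 2/2 satisfied
(3,1)2 2/4 not
(3,2)1 1/5 not
(4,1)1 1/3 not
(4,2)2 3/5 satisfied
(4,3)2 2/4 not
(5,3)2 3/4 satisfied
(5,4)1 0/5 not
(5,5)2 3/4 satisfied
(5,6)2 3/3 satisfied
(6,1)2 0/0 satisfied
(6,3)2 1/2 not
(6,5)2 3/4 satisfied
(6,6)2 3/3 satisfied
For instance (1,4) has only 0/1 same-type neighbors, below 3/5.

No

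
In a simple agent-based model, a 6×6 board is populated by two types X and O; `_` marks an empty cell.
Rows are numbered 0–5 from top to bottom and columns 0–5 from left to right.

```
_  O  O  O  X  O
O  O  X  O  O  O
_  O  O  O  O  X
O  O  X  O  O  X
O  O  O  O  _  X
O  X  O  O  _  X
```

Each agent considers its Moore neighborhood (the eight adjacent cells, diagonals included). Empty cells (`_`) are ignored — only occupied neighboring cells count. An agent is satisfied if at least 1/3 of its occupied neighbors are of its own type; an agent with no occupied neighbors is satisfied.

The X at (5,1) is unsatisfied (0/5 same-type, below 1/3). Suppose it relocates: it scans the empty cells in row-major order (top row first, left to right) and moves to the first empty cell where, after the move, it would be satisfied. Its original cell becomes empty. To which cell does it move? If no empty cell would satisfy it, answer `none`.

(4,4)

Vacating (5,1). Empty cells in order:
  (0,0): 0/3 same-type → still unsatisfied.
  (2,0): 0/5 same-type → still unsatisfied.
  (4,4): 3/7 same-type → satisfied — stop here.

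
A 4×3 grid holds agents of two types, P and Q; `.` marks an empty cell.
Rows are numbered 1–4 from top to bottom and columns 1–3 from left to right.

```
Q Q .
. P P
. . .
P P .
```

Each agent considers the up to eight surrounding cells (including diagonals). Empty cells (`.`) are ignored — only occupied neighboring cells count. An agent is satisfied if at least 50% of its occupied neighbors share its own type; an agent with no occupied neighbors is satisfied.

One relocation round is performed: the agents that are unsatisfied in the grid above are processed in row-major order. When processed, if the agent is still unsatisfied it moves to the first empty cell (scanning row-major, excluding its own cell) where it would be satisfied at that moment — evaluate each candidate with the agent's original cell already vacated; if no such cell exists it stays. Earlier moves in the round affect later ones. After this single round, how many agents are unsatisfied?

Initially unsatisfied (in order): (1,2), (2,2).
  (1,2) → (2,1).
  (2,2) → (1,3).
Resulting grid:
Q . P
Q . P
. . .
P P .
All satisfied now.

0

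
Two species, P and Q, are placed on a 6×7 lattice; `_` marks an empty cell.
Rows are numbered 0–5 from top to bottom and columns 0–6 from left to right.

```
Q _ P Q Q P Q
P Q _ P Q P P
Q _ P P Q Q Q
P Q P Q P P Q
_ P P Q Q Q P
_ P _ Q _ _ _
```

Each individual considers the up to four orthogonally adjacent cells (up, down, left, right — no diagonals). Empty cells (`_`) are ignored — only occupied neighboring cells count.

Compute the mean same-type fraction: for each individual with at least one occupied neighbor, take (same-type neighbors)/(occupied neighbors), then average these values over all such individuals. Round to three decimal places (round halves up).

Row 0: (0,0)Q 0/1 · (0,2)P 0/1 · (0,3)Q 1/3 · (0,4)Q 2/3 · (0,5)P 1/3 · (0,6)Q 0/2
Row 1: (1,0)P 0/3 · (1,1)Q 0/1 · (1,3)P 1/3 · (1,4)Q 2/4 · (1,5)P 2/4 · (1,6)P 1/3
Row 2: (2,0)Q 0/2 · (2,2)P 2/2 · (2,3)P 2/4 · (2,4)Q 2/4 · (2,5)Q 2/4 · (2,6)Q 2/3
Row 3: (3,0)P 0/2 · (3,1)Q 0/3 · (3,2)P 2/4 · (3,3)Q 1/4 · (3,4)P 1/4 · (3,5)P 1/4 · (3,6)Q 1/3
Row 4: (4,1)P 2/3 · (4,2)P 2/3 · (4,3)Q 3/4 · (4,4)Q 2/3 · (4,5)Q 1/3 · (4,6)P 0/2
Row 5: (5,1)P 1/1 · (5,3)Q 1/1
Sum over 33 individuals: 0/1 + 0/1 + 1/3 + 2/3 + 1/3 + 0/2 + 0/3 + 0/1 + 1/3 + 2/4 + 2/4 + 1/3 + 0/2 + 2/2 + 2/4 + 2/4 + 2/4 + 2/3 + 0/2 + 0/3 + 2/4 + 1/4 + 1/4 + 1/4 + 1/3 + 2/3 + 2/3 + 3/4 + 2/3 + 1/3 + 0/2 + 1/1 + 1/1 = 77/6; mean = 77/6 ÷ 33 = 7/18 = 0.388888… → 0.389.

0.389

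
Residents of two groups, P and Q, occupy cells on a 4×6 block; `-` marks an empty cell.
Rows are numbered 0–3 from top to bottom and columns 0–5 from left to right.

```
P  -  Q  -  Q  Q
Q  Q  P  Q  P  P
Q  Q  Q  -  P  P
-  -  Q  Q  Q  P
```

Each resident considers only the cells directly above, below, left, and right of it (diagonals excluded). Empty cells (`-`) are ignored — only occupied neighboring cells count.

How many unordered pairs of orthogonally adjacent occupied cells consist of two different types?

10

Scan each occupied cell's neighbors to the right and below so each pair is counted once.
Row 0: P(0,0)–Q(1,0)≠ Q(0,2)–P(1,2)≠ Q(0,4)–Q(0,5)= Q(0,4)–P(1,4)≠ Q(0,5)–P(1,5)≠  → 4/5 unlike.
Row 1: Q(1,0)–Q(1,1)= Q(1,0)–Q(2,0)= Q(1,1)–P(1,2)≠ Q(1,1)–Q(2,1)= P(1,2)–Q(1,3)≠ P(1,2)–Q(2,2)≠ Q(1,3)–P(1,4)≠ P(1,4)–P(1,5)= P(1,4)–P(2,4)= P(1,5)–P(2,5)=  → 4/10 unlike.
Row 2: Q(2,0)–Q(2,1)= Q(2,1)–Q(2,2)= Q(2,2)–Q(3,2)= P(2,4)–P(2,5)= P(2,4)–Q(3,4)≠ P(2,5)–P(3,5)=  → 1/6 unlike.
Row 3: Q(3,2)–Q(3,3)= Q(3,3)–Q(3,4)= Q(3,4)–P(3,5)≠  → 1/3 unlike.
Total adjacent occupied pairs: 24; unlike-type pairs: 10.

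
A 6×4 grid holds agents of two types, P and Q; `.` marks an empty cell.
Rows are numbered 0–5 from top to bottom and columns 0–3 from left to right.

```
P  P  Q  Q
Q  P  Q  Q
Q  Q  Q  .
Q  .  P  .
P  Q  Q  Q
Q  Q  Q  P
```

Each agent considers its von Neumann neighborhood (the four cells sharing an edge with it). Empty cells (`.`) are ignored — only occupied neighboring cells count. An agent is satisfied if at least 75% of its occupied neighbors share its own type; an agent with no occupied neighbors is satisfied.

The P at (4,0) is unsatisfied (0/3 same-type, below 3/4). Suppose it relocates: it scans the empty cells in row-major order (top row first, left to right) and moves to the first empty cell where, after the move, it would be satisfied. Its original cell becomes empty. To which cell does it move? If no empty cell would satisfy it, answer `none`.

none

Vacating (4,0). Empty cells in order:
  (2,3): 0/2 same-type → still unsatisfied.
  (3,1): 1/4 same-type → still unsatisfied.
  (3,3): 1/2 same-type → still unsatisfied.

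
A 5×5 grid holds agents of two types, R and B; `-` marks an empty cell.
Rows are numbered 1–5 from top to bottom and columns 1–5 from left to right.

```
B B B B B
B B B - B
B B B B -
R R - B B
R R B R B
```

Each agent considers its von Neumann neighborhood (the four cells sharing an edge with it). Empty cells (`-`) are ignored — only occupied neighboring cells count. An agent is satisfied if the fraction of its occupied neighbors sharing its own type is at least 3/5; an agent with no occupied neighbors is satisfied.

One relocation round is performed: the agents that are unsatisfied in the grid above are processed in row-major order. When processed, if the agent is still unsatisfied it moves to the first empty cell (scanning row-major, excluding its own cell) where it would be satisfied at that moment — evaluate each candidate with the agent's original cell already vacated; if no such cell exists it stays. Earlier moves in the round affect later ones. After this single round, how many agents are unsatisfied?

Initially unsatisfied (in order): (5,3), (5,4), (5,5).
  (5,3) → (2,4).
  (5,4) → (5,3).
  (5,5): now satisfied by earlier moves; stays.
Resulting grid:
B B B B B
B B B B B
B B B B -
R R - B B
R R R - B
All satisfied now.

0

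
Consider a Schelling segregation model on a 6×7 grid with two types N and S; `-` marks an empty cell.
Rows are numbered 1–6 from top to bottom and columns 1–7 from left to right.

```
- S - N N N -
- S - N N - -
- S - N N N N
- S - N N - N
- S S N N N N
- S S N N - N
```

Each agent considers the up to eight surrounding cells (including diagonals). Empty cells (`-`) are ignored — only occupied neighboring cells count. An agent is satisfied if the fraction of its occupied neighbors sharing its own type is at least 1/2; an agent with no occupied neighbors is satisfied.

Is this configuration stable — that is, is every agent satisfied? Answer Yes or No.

Row 1: (1,2)S 1/1 ✓ · (1,4)N 3/3 ✓ · (1,5)N 4/4 ✓ · (1,6)N 2/2 ✓
Row 2: (2,2)S 2/2 ✓ · (2,4)N 5/5 ✓ · (2,5)N 7/7 ✓
Row 3: (3,2)S 2/2 ✓ · (3,4)N 5/5 ✓ · (3,5)N 6/6 ✓ · (3,6)N 5/5 ✓ · (3,7)N 2/2 ✓
Row 4: (4,2)S 3/3 ✓ · (4,4)N 5/6 ✓ · (4,5)N 7/7 ✓ · (4,7)N 4/4 ✓
Row 5: (5,2)S 4/4 ✓ · (5,3)S 4/7 ✓ · (5,4)N 5/7 ✓ · (5,5)N 6/6 ✓ · (5,6)N 6/6 ✓ · (5,7)N 3/3 ✓
Row 6: (6,2)S 3/3 ✓ · (6,3)S 3/5 ✓ · (6,4)N 3/5 ✓ · (6,5)N 4/4 ✓ · (6,7)N 2/2 ✓
All meet the threshold, so the configuration is stable.

Yes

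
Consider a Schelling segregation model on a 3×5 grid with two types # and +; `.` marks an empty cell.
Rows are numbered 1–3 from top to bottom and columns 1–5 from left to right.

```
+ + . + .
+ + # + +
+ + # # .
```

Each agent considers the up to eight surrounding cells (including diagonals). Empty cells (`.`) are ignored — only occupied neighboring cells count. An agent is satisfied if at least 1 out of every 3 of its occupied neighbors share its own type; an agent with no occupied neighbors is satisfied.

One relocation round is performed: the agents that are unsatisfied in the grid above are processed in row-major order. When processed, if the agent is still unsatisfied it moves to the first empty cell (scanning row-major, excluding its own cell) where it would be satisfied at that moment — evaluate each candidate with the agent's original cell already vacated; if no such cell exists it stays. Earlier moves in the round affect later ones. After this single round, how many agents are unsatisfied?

Initially unsatisfied (in order): (2,3).
  (2,3) → (3,5).
Resulting grid:
+ + . + .
+ + . + +
+ + # # #
Unsatisfied now: (3,3).

1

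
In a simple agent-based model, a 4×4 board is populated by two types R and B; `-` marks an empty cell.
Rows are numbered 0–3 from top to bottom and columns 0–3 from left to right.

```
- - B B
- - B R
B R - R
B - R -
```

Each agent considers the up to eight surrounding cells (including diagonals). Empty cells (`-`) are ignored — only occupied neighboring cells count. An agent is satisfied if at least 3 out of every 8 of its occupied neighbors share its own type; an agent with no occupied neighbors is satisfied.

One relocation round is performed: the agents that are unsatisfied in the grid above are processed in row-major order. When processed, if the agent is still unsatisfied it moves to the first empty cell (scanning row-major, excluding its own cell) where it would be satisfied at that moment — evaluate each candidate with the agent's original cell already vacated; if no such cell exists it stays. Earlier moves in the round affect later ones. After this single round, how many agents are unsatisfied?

0

Initially unsatisfied (in order): (1,3), (2,1).
  (1,3) → (0,0).
  (2,1) → (1,0).
Resulting grid:
R - B B
R - B -
B - - R
B - R -
All satisfied now.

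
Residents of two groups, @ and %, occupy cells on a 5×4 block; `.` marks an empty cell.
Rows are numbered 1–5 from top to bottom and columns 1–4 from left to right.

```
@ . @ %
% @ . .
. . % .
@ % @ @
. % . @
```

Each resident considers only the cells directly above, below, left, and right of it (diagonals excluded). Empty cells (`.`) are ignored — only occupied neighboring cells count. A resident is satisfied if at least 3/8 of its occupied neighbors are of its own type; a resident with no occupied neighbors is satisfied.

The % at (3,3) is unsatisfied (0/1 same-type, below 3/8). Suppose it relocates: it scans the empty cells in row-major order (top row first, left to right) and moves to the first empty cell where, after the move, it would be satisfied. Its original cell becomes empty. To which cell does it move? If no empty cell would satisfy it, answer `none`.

Vacating (3,3). Empty cells in order:
  (1,2): 0/3 same-type → still unsatisfied.
  (2,3): 0/2 same-type → still unsatisfied.
  (2,4): 1/1 same-type → satisfied — stop here.

(2,4)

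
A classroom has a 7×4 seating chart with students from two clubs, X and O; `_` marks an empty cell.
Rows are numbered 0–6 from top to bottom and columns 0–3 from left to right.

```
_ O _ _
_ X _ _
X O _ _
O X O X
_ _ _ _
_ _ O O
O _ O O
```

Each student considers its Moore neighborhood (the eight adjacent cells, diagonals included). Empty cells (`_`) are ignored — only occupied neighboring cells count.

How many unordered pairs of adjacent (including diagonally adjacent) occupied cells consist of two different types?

8

Scan each occupied cell's neighbors to the right and below (and the two forward diagonals) so each pair is counted once.
From row 0: 1 unlike of 1 pairs (running 1/1).
From row 1: 1 unlike of 2 pairs (running 2/3).
From row 2: 3 unlike of 6 pairs (running 5/9).
From row 3: 3 unlike of 3 pairs (running 8/12).
From row 5: 0 unlike of 5 pairs (running 8/17).
From row 6: 0 unlike of 1 pairs (running 8/18).
Total adjacent occupied pairs: 18; unlike-type pairs: 8.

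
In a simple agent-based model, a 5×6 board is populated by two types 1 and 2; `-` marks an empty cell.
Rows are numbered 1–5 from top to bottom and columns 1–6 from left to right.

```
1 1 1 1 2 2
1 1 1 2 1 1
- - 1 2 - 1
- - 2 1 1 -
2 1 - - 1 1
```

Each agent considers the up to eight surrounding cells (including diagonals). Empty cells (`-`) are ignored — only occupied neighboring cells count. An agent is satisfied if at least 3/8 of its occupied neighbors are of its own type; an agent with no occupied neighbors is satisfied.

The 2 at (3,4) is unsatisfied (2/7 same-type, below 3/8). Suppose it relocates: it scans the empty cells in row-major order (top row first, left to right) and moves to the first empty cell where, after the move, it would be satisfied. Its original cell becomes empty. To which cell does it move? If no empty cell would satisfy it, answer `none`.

Vacating (3,4). Empty cells in order:
  (3,1): 0/2 same-type → still unsatisfied.
  (3,2): 1/5 same-type → still unsatisfied.
  (3,5): 1/6 same-type → still unsatisfied.
  (4,1): 1/2 same-type → satisfied — stop here.

(4,1)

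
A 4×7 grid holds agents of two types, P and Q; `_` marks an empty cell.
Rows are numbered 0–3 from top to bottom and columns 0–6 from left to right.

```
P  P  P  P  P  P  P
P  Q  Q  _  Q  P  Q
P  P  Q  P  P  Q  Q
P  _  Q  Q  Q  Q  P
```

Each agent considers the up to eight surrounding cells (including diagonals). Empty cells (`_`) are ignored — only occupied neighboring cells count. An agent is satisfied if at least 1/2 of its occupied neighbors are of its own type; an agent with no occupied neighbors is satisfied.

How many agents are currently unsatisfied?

(0,0)P 2/3 ✓
(0,1)P 3/5 ✓
(0,2)P 2/4 ✓
(0,3)P 2/4 ✓
(0,4)P 3/4 ✓
(0,5)P 3/5 ✓
(0,6)P 2/3 ✓
(1,0)P 4/5 ✓
(1,1)Q 2/8 ✗
(1,2)Q 2/7 ✗
(1,4)Q 1/7 ✗
(1,5)P 4/8 ✓
(1,6)Q 2/5 ✗
(2,0)P 3/4 ✓
(2,1)P 3/7 ✗
(2,2)Q 4/6 ✓
(2,3)P 1/7 ✗
(2,4)P 2/7 ✗
(2,5)Q 5/8 ✓
(2,6)Q 3/5 ✓
(3,0)P 2/2 ✓
(3,2)Q 2/4 ✓
(3,3)Q 3/5 ✓
(3,4)Q 3/5 ✓
(3,5)Q 3/5 ✓
(3,6)P 0/3 ✗
Unsatisfied: (1,1), (1,2), (1,4), (1,6), (2,1), (2,3), (2,4), (3,6) — 8 in total.

8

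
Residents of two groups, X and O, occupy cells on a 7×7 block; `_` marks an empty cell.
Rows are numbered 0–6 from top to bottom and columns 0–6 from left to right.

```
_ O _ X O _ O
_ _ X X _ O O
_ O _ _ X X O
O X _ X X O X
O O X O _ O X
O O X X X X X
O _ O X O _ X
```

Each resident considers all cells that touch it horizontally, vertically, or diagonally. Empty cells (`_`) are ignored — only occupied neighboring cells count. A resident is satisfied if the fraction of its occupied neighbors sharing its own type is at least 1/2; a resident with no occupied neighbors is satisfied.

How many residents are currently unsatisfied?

12

Row 0: (0,1)O 0/1 ✗ · (0,3)X 2/3 ✓ · (0,4)O 1/3 ✗ · (0,6)O 2/2 ✓
Row 1: (1,2)X 2/4 ✓ · (1,3)X 3/4 ✓ · (1,5)O 4/6 ✓ · (1,6)O 3/4 ✓
Row 2: (2,1)O 1/3 ✗ · (2,4)X 4/6 ✓ · (2,5)X 3/7 ✗ · (2,6)O 3/5 ✓
Row 3: (3,0)O 3/4 ✓ · (3,1)X 1/5 ✗ · (3,3)X 3/4 ✓ · (3,4)X 3/6 ✓ · (3,5)O 2/7 ✗ · (3,6)X 2/5 ✗
Row 4: (4,0)O 4/5 ✓ · (4,1)O 4/7 ✓ · (4,2)X 4/7 ✓ · (4,3)O 0/6 ✗ · (4,5)O 1/7 ✗ · (4,6)X 3/5 ✓
Row 5: (5,0)O 4/4 ✓ · (5,1)O 5/7 ✓ · (5,2)X 3/7 ✗ · (5,3)X 4/7 ✓ · (5,4)X 3/6 ✓ · (5,5)X 4/6 ✓ · (5,6)X 3/4 ✓
Row 6: (6,0)O 2/2 ✓ · (6,2)O 1/4 ✗ · (6,3)X 3/5 ✓ · (6,4)O 0/4 ✗ · (6,6)X 2/2 ✓
Unsatisfied: (0,1), (0,4), (2,1), (2,5), (3,1), (3,5), (3,6), (4,3), (4,5), (5,2), (6,2), (6,4) — 12 in total.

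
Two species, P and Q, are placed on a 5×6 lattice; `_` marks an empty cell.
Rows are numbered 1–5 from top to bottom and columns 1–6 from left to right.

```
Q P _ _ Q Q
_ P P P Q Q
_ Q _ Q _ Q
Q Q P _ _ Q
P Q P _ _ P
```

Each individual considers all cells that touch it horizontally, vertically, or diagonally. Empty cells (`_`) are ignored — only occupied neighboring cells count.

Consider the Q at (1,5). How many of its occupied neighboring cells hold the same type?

3

Occupied neighbors of (1,5): (1,6)=Q, (2,4)=P, (2,5)=Q, (2,6)=Q.
Same type (Q): 3 of 4.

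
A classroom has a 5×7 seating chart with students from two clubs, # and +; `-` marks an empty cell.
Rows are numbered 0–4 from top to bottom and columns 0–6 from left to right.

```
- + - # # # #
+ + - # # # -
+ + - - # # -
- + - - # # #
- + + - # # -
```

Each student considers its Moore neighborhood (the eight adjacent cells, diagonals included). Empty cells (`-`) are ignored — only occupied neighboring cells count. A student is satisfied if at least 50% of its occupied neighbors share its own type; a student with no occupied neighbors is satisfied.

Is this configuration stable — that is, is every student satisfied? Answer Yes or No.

Yes

(0,1)+ 2/2 ✓
(0,3)# 3/3 ✓
(0,4)# 5/5 ✓
(0,5)# 4/4 ✓
(0,6)# 2/2 ✓
(1,0)+ 4/4 ✓
(1,1)+ 4/4 ✓
(1,3)# 4/4 ✓
(1,4)# 7/7 ✓
(1,5)# 6/6 ✓
(2,0)+ 4/4 ✓
(2,1)+ 4/4 ✓
(2,4)# 6/6 ✓
(2,5)# 6/6 ✓
(3,1)+ 4/4 ✓
(3,4)# 5/5 ✓
(3,5)# 6/6 ✓
(3,6)# 3/3 ✓
(4,1)+ 2/2 ✓
(4,2)+ 2/2 ✓
(4,4)# 3/3 ✓
(4,5)# 4/4 ✓
All meet the threshold, so the configuration is stable.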